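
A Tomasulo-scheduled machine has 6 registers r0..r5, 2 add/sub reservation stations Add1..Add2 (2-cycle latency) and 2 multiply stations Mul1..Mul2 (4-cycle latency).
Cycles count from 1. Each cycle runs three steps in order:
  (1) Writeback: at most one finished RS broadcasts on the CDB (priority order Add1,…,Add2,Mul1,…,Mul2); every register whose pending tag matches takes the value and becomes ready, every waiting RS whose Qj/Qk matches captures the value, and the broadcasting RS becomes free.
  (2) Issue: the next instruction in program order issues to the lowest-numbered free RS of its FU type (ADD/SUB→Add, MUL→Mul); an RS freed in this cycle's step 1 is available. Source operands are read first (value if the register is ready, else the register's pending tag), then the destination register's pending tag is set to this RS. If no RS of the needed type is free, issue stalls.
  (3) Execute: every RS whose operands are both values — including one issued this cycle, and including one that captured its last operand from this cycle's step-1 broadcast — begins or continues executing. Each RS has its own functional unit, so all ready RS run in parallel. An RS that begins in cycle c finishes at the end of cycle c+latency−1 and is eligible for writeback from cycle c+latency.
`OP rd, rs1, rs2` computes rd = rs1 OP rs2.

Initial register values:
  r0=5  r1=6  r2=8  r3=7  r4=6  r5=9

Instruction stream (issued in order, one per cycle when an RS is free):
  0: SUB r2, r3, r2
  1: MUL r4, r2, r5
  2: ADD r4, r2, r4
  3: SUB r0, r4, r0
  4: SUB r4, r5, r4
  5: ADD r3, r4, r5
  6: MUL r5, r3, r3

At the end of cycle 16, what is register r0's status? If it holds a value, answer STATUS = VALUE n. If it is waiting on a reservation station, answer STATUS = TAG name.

c1: issue SUB r2<-Add1 | r0:5,r1:6,r2:Add1,r3:7,r4:6,r5:9
c2: issue MUL r4<-Mul1 | r0:5,r1:6,r2:Add1,r3:7,r4:Mul1,r5:9
c3: CDB Add1=-1; issue ADD r4<-Add1 | r0:5,r1:6,r2:-1,r3:7,r4:Add1,r5:9
c4: issue SUB r0<-Add2 | r0:Add2,r1:6,r2:-1,r3:7,r4:Add1,r5:9
c5: stall | r0:Add2,r1:6,r2:-1,r3:7,r4:Add1,r5:9
c6: stall | r0:Add2,r1:6,r2:-1,r3:7,r4:Add1,r5:9
c7: CDB Mul1=-9; stall | r0:Add2,r1:6,r2:-1,r3:7,r4:Add1,r5:9
c8: stall | r0:Add2,r1:6,r2:-1,r3:7,r4:Add1,r5:9
c9: CDB Add1=-10; issue SUB r4<-Add1 | r0:Add2,r1:6,r2:-1,r3:7,r4:Add1,r5:9
c10: stall | r0:Add2,r1:6,r2:-1,r3:7,r4:Add1,r5:9
c11: CDB Add1=19; issue ADD r3<-Add1 | r0:Add2,r1:6,r2:-1,r3:Add1,r4:19,r5:9
c12: CDB Add2=-15; issue MUL r5<-Mul1 | r0:-15,r1:6,r2:-1,r3:Add1,r4:19,r5:Mul1
c13: CDB Add1=28 | r0:-15,r1:6,r2:-1,r3:28,r4:19,r5:Mul1
c14: - | r0:-15,r1:6,r2:-1,r3:28,r4:19,r5:Mul1
c15: - | r0:-15,r1:6,r2:-1,r3:28,r4:19,r5:Mul1
c16: - | r0:-15,r1:6,r2:-1,r3:28,r4:19,r5:Mul1

STATUS = VALUE -15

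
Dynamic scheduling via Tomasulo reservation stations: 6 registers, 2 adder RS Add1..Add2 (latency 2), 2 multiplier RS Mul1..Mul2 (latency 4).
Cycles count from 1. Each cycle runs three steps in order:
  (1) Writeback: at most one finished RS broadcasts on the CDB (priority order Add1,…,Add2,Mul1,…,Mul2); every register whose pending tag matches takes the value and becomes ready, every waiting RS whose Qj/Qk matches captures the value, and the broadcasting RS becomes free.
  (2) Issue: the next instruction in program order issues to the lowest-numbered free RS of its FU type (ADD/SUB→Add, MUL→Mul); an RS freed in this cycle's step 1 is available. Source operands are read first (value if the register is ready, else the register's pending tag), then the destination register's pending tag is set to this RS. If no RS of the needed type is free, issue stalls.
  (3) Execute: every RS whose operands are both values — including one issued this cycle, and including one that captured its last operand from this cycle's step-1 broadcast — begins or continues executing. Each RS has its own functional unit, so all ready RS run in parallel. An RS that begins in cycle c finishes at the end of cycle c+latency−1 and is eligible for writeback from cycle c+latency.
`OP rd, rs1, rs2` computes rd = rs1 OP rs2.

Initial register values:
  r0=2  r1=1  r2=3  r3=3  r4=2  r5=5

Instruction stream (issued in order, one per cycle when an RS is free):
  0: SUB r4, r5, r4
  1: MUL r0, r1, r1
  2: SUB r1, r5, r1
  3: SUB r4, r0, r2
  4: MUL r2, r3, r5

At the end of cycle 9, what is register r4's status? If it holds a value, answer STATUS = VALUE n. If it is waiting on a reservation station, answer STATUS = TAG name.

STATUS = VALUE -2

c1: issue SUB r4<-Add1 | r0:2,r1:1,r2:3,r3:3,r4:Add1,r5:5
c2: issue MUL r0<-Mul1 | r0:Mul1,r1:1,r2:3,r3:3,r4:Add1,r5:5
c3: CDB Add1=3; issue SUB r1<-Add1 | r0:Mul1,r1:Add1,r2:3,r3:3,r4:3,r5:5
c4: issue SUB r4<-Add2 | r0:Mul1,r1:Add1,r2:3,r3:3,r4:Add2,r5:5
c5: CDB Add1=4; issue MUL r2<-Mul2 | r0:Mul1,r1:4,r2:Mul2,r3:3,r4:Add2,r5:5
c6: CDB Mul1=1 | r0:1,r1:4,r2:Mul2,r3:3,r4:Add2,r5:5
c7: - | r0:1,r1:4,r2:Mul2,r3:3,r4:Add2,r5:5
c8: CDB Add2=-2 | r0:1,r1:4,r2:Mul2,r3:3,r4:-2,r5:5
c9: CDB Mul2=15 | r0:1,r1:4,r2:15,r3:3,r4:-2,r5:5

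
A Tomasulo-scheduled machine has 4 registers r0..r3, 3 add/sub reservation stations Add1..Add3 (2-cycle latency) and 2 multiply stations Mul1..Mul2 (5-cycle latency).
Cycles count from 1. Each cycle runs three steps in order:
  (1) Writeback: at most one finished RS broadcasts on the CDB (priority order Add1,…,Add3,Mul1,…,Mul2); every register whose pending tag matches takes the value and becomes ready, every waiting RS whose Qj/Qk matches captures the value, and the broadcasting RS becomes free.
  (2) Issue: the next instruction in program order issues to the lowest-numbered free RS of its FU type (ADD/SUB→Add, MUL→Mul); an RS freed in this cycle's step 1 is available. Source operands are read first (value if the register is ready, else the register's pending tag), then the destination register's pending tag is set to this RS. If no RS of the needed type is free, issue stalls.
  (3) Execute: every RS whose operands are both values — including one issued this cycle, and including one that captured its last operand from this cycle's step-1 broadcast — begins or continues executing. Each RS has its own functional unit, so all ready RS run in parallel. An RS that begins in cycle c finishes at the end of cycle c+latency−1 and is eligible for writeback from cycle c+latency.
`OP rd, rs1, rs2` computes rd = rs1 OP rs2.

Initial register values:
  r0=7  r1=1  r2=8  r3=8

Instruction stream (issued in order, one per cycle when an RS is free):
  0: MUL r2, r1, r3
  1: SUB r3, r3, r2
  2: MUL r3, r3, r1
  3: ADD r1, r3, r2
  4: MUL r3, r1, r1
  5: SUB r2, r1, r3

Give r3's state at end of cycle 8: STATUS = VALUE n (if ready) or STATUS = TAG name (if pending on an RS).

STATUS = TAG Mul1

  c1: issue MUL r2<-Mul1  regs: r0:7,r1:1,r2:Mul1,r3:8
  c2: issue SUB r3<-Add1  regs: r0:7,r1:1,r2:Mul1,r3:Add1
  c3: issue MUL r3<-Mul2  regs: r0:7,r1:1,r2:Mul1,r3:Mul2
  c4: issue ADD r1<-Add2  regs: r0:7,r1:Add2,r2:Mul1,r3:Mul2
  c5: stall  regs: r0:7,r1:Add2,r2:Mul1,r3:Mul2
  c6: CDB Mul1=8; issue MUL r3<-Mul1  regs: r0:7,r1:Add2,r2:8,r3:Mul1
  c7: issue SUB r2<-Add3  regs: r0:7,r1:Add2,r2:Add3,r3:Mul1
  c8: CDB Add1=0  regs: r0:7,r1:Add2,r2:Add3,r3:Mul1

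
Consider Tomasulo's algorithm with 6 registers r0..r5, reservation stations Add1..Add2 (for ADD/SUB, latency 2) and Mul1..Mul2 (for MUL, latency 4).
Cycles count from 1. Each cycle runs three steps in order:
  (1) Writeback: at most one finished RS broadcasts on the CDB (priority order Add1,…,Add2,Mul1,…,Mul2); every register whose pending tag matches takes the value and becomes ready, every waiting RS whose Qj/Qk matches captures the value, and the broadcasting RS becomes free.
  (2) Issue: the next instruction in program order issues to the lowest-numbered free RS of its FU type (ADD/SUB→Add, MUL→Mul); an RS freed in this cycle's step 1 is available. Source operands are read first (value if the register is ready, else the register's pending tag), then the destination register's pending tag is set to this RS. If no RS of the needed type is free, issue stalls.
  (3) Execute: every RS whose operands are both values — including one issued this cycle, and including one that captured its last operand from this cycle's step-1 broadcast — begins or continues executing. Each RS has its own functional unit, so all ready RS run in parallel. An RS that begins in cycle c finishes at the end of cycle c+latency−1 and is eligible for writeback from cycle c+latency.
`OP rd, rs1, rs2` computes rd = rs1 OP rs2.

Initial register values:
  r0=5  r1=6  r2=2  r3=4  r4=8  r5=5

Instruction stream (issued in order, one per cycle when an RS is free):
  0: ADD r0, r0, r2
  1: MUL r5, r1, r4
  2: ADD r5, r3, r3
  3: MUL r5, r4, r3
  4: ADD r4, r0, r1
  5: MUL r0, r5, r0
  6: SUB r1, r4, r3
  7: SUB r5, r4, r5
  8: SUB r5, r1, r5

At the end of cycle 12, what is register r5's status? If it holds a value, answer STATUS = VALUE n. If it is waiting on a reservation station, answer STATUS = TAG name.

STATUS = VALUE 28

cycle 1: issue ADD r0<-Add1 // r0:Add1,r1:6,r2:2,r3:4,r4:8,r5:5
cycle 2: issue MUL r5<-Mul1 // r0:Add1,r1:6,r2:2,r3:4,r4:8,r5:Mul1
cycle 3: CDB Add1=7; issue ADD r5<-Add1 // r0:7,r1:6,r2:2,r3:4,r4:8,r5:Add1
cycle 4: issue MUL r5<-Mul2 // r0:7,r1:6,r2:2,r3:4,r4:8,r5:Mul2
cycle 5: CDB Add1=8; issue ADD r4<-Add1 // r0:7,r1:6,r2:2,r3:4,r4:Add1,r5:Mul2
cycle 6: CDB Mul1=48; issue MUL r0<-Mul1 // r0:Mul1,r1:6,r2:2,r3:4,r4:Add1,r5:Mul2
cycle 7: CDB Add1=13; issue SUB r1<-Add1 // r0:Mul1,r1:Add1,r2:2,r3:4,r4:13,r5:Mul2
cycle 8: CDB Mul2=32; issue SUB r5<-Add2 // r0:Mul1,r1:Add1,r2:2,r3:4,r4:13,r5:Add2
cycle 9: CDB Add1=9; issue SUB r5<-Add1 // r0:Mul1,r1:9,r2:2,r3:4,r4:13,r5:Add1
cycle 10: CDB Add2=-19 // r0:Mul1,r1:9,r2:2,r3:4,r4:13,r5:Add1
cycle 11: - // r0:Mul1,r1:9,r2:2,r3:4,r4:13,r5:Add1
cycle 12: CDB Add1=28 // r0:Mul1,r1:9,r2:2,r3:4,r4:13,r5:28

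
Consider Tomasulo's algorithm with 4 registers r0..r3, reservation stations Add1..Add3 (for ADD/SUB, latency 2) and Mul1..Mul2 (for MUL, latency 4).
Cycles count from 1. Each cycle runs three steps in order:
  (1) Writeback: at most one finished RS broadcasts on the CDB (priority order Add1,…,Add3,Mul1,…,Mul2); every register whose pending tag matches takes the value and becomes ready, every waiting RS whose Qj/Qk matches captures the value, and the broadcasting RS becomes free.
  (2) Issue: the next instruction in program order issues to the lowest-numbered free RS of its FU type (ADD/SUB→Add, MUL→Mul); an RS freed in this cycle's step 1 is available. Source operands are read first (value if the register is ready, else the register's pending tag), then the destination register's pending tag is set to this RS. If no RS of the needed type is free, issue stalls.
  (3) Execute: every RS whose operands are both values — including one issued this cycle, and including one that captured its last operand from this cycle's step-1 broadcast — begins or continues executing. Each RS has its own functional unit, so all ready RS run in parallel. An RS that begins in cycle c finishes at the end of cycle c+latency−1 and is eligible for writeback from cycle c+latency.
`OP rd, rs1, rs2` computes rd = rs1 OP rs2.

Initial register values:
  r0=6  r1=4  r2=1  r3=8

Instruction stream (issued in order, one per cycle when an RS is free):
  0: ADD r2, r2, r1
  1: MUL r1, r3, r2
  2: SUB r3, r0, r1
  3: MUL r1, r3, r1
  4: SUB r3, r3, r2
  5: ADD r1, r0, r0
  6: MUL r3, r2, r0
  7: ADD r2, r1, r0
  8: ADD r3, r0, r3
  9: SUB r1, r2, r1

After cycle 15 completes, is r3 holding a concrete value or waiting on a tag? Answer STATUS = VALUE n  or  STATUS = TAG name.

STATUS = VALUE 36

c1: issue ADD r2<-Add1 | r0:6,r1:4,r2:Add1,r3:8
c2: issue MUL r1<-Mul1 | r0:6,r1:Mul1,r2:Add1,r3:8
c3: CDB Add1=5; issue SUB r3<-Add1 | r0:6,r1:Mul1,r2:5,r3:Add1
c4: issue MUL r1<-Mul2 | r0:6,r1:Mul2,r2:5,r3:Add1
c5: issue SUB r3<-Add2 | r0:6,r1:Mul2,r2:5,r3:Add2
c6: issue ADD r1<-Add3 | r0:6,r1:Add3,r2:5,r3:Add2
c7: CDB Mul1=40; issue MUL r3<-Mul1 | r0:6,r1:Add3,r2:5,r3:Mul1
c8: CDB Add3=12; issue ADD r2<-Add3 | r0:6,r1:12,r2:Add3,r3:Mul1
c9: CDB Add1=-34; issue ADD r3<-Add1 | r0:6,r1:12,r2:Add3,r3:Add1
c10: CDB Add3=18; issue SUB r1<-Add3 | r0:6,r1:Add3,r2:18,r3:Add1
c11: CDB Add2=-39 | r0:6,r1:Add3,r2:18,r3:Add1
c12: CDB Add3=6 | r0:6,r1:6,r2:18,r3:Add1
c13: CDB Mul1=30 | r0:6,r1:6,r2:18,r3:Add1
c14: CDB Mul2=-1360 | r0:6,r1:6,r2:18,r3:Add1
c15: CDB Add1=36 | r0:6,r1:6,r2:18,r3:36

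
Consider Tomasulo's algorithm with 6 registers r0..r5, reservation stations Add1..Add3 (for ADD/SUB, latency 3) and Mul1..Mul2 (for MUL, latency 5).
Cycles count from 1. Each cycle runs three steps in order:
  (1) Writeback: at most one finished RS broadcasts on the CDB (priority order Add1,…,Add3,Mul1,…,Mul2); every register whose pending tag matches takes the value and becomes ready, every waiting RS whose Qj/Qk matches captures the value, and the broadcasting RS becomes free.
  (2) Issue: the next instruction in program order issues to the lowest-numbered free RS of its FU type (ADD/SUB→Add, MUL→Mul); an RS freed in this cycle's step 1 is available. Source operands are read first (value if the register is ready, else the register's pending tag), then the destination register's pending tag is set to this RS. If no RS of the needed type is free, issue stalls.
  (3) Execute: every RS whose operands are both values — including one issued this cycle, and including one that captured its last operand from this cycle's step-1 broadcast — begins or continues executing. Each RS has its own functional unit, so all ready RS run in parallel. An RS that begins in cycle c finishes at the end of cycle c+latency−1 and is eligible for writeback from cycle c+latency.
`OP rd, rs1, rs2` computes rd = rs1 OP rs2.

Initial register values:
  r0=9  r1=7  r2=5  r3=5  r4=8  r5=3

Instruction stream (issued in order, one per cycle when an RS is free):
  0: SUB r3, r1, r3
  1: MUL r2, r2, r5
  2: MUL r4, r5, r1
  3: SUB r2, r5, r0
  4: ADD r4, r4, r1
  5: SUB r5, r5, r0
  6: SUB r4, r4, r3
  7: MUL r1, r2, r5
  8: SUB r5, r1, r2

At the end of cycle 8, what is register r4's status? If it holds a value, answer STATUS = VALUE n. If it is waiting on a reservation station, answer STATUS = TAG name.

STATUS = TAG Add1

cycle 1: issue SUB r3<-Add1 // r0:9,r1:7,r2:5,r3:Add1,r4:8,r5:3
cycle 2: issue MUL r2<-Mul1 // r0:9,r1:7,r2:Mul1,r3:Add1,r4:8,r5:3
cycle 3: issue MUL r4<-Mul2 // r0:9,r1:7,r2:Mul1,r3:Add1,r4:Mul2,r5:3
cycle 4: CDB Add1=2; issue SUB r2<-Add1 // r0:9,r1:7,r2:Add1,r3:2,r4:Mul2,r5:3
cycle 5: issue ADD r4<-Add2 // r0:9,r1:7,r2:Add1,r3:2,r4:Add2,r5:3
cycle 6: issue SUB r5<-Add3 // r0:9,r1:7,r2:Add1,r3:2,r4:Add2,r5:Add3
cycle 7: CDB Add1=-6; issue SUB r4<-Add1 // r0:9,r1:7,r2:-6,r3:2,r4:Add1,r5:Add3
cycle 8: CDB Mul1=15; issue MUL r1<-Mul1 // r0:9,r1:Mul1,r2:-6,r3:2,r4:Add1,r5:Add3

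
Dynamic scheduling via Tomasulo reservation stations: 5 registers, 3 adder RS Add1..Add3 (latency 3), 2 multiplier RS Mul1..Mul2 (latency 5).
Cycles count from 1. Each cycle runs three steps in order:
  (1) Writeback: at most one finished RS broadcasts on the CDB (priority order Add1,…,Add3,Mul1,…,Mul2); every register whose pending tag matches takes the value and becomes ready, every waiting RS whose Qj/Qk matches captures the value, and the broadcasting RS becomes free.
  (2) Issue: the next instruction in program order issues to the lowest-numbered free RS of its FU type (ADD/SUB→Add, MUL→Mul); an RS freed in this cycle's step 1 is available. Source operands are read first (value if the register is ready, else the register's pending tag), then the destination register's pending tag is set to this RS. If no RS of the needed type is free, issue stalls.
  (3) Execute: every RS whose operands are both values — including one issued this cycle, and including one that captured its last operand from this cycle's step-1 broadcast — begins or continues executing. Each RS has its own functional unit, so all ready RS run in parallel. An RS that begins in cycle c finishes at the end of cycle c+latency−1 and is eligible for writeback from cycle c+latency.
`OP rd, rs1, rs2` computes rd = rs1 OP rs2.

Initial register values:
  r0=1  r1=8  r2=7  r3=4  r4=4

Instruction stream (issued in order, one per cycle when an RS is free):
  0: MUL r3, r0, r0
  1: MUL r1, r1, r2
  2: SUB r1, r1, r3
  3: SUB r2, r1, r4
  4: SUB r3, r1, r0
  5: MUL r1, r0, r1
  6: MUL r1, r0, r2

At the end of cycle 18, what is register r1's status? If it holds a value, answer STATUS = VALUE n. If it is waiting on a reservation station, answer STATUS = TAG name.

STATUS = VALUE 51

c1: issue MUL r3<-Mul1 | r0:1,r1:8,r2:7,r3:Mul1,r4:4
c2: issue MUL r1<-Mul2 | r0:1,r1:Mul2,r2:7,r3:Mul1,r4:4
c3: issue SUB r1<-Add1 | r0:1,r1:Add1,r2:7,r3:Mul1,r4:4
c4: issue SUB r2<-Add2 | r0:1,r1:Add1,r2:Add2,r3:Mul1,r4:4
c5: issue SUB r3<-Add3 | r0:1,r1:Add1,r2:Add2,r3:Add3,r4:4
c6: CDB Mul1=1; issue MUL r1<-Mul1 | r0:1,r1:Mul1,r2:Add2,r3:Add3,r4:4
c7: CDB Mul2=56; issue MUL r1<-Mul2 | r0:1,r1:Mul2,r2:Add2,r3:Add3,r4:4
c8: - | r0:1,r1:Mul2,r2:Add2,r3:Add3,r4:4
c9: - | r0:1,r1:Mul2,r2:Add2,r3:Add3,r4:4
c10: CDB Add1=55 | r0:1,r1:Mul2,r2:Add2,r3:Add3,r4:4
c11: - | r0:1,r1:Mul2,r2:Add2,r3:Add3,r4:4
c12: - | r0:1,r1:Mul2,r2:Add2,r3:Add3,r4:4
c13: CDB Add2=51 | r0:1,r1:Mul2,r2:51,r3:Add3,r4:4
c14: CDB Add3=54 | r0:1,r1:Mul2,r2:51,r3:54,r4:4
c15: CDB Mul1=55 | r0:1,r1:Mul2,r2:51,r3:54,r4:4
c16: - | r0:1,r1:Mul2,r2:51,r3:54,r4:4
c17: - | r0:1,r1:Mul2,r2:51,r3:54,r4:4
c18: CDB Mul2=51 | r0:1,r1:51,r2:51,r3:54,r4:4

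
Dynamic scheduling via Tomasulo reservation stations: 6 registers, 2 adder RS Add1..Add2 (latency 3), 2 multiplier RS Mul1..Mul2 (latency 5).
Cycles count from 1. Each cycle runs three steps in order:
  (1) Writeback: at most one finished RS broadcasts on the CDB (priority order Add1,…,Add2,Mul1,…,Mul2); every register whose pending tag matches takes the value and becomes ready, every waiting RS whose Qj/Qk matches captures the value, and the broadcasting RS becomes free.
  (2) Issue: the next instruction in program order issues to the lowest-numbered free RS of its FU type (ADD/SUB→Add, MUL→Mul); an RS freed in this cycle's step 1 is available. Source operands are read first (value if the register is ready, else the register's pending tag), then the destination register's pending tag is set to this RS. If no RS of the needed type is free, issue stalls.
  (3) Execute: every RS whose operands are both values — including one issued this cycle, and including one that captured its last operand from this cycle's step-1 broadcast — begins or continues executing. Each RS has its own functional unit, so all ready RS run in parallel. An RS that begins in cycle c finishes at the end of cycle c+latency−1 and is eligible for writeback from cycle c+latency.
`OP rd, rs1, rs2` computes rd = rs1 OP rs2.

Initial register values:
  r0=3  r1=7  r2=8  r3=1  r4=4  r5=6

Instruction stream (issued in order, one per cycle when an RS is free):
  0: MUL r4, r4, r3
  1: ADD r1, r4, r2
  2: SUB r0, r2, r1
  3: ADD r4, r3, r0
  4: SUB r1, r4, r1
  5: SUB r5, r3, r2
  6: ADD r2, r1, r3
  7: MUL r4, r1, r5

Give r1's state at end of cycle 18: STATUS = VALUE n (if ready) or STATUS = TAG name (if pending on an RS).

STATUS = TAG Add2

cycle 1: issue MUL r4<-Mul1 // r0:3,r1:7,r2:8,r3:1,r4:Mul1,r5:6
cycle 2: issue ADD r1<-Add1 // r0:3,r1:Add1,r2:8,r3:1,r4:Mul1,r5:6
cycle 3: issue SUB r0<-Add2 // r0:Add2,r1:Add1,r2:8,r3:1,r4:Mul1,r5:6
cycle 4: stall // r0:Add2,r1:Add1,r2:8,r3:1,r4:Mul1,r5:6
cycle 5: stall // r0:Add2,r1:Add1,r2:8,r3:1,r4:Mul1,r5:6
cycle 6: CDB Mul1=4; stall // r0:Add2,r1:Add1,r2:8,r3:1,r4:4,r5:6
cycle 7: stall // r0:Add2,r1:Add1,r2:8,r3:1,r4:4,r5:6
cycle 8: stall // r0:Add2,r1:Add1,r2:8,r3:1,r4:4,r5:6
cycle 9: CDB Add1=12; issue ADD r4<-Add1 // r0:Add2,r1:12,r2:8,r3:1,r4:Add1,r5:6
cycle 10: stall // r0:Add2,r1:12,r2:8,r3:1,r4:Add1,r5:6
cycle 11: stall // r0:Add2,r1:12,r2:8,r3:1,r4:Add1,r5:6
cycle 12: CDB Add2=-4; issue SUB r1<-Add2 // r0:-4,r1:Add2,r2:8,r3:1,r4:Add1,r5:6
cycle 13: stall // r0:-4,r1:Add2,r2:8,r3:1,r4:Add1,r5:6
cycle 14: stall // r0:-4,r1:Add2,r2:8,r3:1,r4:Add1,r5:6
cycle 15: CDB Add1=-3; issue SUB r5<-Add1 // r0:-4,r1:Add2,r2:8,r3:1,r4:-3,r5:Add1
cycle 16: stall // r0:-4,r1:Add2,r2:8,r3:1,r4:-3,r5:Add1
cycle 17: stall // r0:-4,r1:Add2,r2:8,r3:1,r4:-3,r5:Add1
cycle 18: CDB Add1=-7; issue ADD r2<-Add1 // r0:-4,r1:Add2,r2:Add1,r3:1,r4:-3,r5:-7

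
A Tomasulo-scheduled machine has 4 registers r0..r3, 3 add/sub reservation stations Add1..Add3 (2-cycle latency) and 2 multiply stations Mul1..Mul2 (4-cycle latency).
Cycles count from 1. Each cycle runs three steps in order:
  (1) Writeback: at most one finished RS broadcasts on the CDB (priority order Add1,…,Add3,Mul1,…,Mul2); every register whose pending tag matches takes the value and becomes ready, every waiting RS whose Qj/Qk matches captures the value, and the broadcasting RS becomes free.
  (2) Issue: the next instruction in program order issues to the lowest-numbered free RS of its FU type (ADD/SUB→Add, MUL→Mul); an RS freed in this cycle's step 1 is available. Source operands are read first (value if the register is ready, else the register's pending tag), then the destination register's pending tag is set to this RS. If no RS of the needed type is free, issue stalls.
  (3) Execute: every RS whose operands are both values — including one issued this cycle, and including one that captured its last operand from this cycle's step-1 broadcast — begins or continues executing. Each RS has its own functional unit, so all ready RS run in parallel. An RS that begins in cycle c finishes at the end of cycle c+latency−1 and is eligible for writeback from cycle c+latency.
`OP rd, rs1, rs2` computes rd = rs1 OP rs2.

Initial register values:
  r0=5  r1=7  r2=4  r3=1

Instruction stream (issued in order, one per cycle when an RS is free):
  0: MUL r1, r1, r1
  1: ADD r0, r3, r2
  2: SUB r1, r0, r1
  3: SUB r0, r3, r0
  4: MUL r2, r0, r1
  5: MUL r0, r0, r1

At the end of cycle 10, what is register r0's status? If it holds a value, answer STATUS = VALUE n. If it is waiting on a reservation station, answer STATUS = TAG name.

  c1: issue MUL r1<-Mul1  regs: r0:5,r1:Mul1,r2:4,r3:1
  c2: issue ADD r0<-Add1  regs: r0:Add1,r1:Mul1,r2:4,r3:1
  c3: issue SUB r1<-Add2  regs: r0:Add1,r1:Add2,r2:4,r3:1
  c4: CDB Add1=5; issue SUB r0<-Add1  regs: r0:Add1,r1:Add2,r2:4,r3:1
  c5: CDB Mul1=49; issue MUL r2<-Mul1  regs: r0:Add1,r1:Add2,r2:Mul1,r3:1
  c6: CDB Add1=-4; issue MUL r0<-Mul2  regs: r0:Mul2,r1:Add2,r2:Mul1,r3:1
  c7: CDB Add2=-44  regs: r0:Mul2,r1:-44,r2:Mul1,r3:1
  c8: -  regs: r0:Mul2,r1:-44,r2:Mul1,r3:1
  c9: -  regs: r0:Mul2,r1:-44,r2:Mul1,r3:1
  c10: -  regs: r0:Mul2,r1:-44,r2:Mul1,r3:1

STATUS = TAG Mul2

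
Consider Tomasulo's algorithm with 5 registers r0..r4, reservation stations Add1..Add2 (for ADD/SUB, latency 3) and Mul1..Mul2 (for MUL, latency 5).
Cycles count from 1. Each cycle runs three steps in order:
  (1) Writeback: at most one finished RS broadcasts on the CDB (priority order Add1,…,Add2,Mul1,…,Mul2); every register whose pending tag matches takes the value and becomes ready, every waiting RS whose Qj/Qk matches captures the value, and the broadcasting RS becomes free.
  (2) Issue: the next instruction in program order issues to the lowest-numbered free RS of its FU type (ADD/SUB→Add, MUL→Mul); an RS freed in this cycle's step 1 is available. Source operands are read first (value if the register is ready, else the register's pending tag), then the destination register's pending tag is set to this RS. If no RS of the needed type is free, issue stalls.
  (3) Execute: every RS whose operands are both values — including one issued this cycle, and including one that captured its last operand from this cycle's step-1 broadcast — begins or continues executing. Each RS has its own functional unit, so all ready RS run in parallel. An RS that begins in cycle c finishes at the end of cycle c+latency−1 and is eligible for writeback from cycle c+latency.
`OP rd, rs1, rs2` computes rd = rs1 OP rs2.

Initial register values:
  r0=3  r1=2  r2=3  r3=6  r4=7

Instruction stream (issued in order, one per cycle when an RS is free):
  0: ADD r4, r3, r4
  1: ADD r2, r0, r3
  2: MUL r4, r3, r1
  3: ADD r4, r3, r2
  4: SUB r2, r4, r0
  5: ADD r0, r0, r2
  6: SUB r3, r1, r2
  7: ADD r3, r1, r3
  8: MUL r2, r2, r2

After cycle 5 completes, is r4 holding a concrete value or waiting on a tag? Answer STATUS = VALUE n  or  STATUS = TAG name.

STATUS = TAG Add1

cycle 1: issue ADD r4<-Add1 // r0:3,r1:2,r2:3,r3:6,r4:Add1
cycle 2: issue ADD r2<-Add2 // r0:3,r1:2,r2:Add2,r3:6,r4:Add1
cycle 3: issue MUL r4<-Mul1 // r0:3,r1:2,r2:Add2,r3:6,r4:Mul1
cycle 4: CDB Add1=13; issue ADD r4<-Add1 // r0:3,r1:2,r2:Add2,r3:6,r4:Add1
cycle 5: CDB Add2=9; issue SUB r2<-Add2 // r0:3,r1:2,r2:Add2,r3:6,r4:Add1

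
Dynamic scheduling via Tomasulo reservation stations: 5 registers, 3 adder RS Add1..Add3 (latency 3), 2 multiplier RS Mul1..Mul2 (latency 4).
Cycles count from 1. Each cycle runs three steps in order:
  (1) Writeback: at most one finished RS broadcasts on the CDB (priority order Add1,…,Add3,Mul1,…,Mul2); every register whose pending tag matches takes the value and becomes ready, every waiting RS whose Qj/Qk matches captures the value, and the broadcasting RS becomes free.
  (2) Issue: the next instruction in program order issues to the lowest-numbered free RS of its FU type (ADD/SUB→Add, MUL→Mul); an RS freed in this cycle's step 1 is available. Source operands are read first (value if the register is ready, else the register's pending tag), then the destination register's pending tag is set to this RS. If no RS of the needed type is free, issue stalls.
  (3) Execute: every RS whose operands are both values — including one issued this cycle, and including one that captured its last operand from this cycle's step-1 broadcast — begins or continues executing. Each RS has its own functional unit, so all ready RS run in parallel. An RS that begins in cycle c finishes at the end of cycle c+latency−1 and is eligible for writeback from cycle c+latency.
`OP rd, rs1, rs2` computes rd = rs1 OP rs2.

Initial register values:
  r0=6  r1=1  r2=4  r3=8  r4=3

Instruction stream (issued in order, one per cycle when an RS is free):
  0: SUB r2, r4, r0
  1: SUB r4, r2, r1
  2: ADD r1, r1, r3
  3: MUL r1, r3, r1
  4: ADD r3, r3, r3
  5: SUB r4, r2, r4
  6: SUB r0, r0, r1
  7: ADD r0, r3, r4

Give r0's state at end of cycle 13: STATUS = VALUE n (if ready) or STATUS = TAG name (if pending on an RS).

  c1: issue SUB r2<-Add1  regs: r0:6,r1:1,r2:Add1,r3:8,r4:3
  c2: issue SUB r4<-Add2  regs: r0:6,r1:1,r2:Add1,r3:8,r4:Add2
  c3: issue ADD r1<-Add3  regs: r0:6,r1:Add3,r2:Add1,r3:8,r4:Add2
  c4: CDB Add1=-3; issue MUL r1<-Mul1  regs: r0:6,r1:Mul1,r2:-3,r3:8,r4:Add2
  c5: issue ADD r3<-Add1  regs: r0:6,r1:Mul1,r2:-3,r3:Add1,r4:Add2
  c6: CDB Add3=9; issue SUB r4<-Add3  regs: r0:6,r1:Mul1,r2:-3,r3:Add1,r4:Add3
  c7: CDB Add2=-4; issue SUB r0<-Add2  regs: r0:Add2,r1:Mul1,r2:-3,r3:Add1,r4:Add3
  c8: CDB Add1=16; issue ADD r0<-Add1  regs: r0:Add1,r1:Mul1,r2:-3,r3:16,r4:Add3
  c9: -  regs: r0:Add1,r1:Mul1,r2:-3,r3:16,r4:Add3
  c10: CDB Add3=1  regs: r0:Add1,r1:Mul1,r2:-3,r3:16,r4:1
  c11: CDB Mul1=72  regs: r0:Add1,r1:72,r2:-3,r3:16,r4:1
  c12: -  regs: r0:Add1,r1:72,r2:-3,r3:16,r4:1
  c13: CDB Add1=17  regs: r0:17,r1:72,r2:-3,r3:16,r4:1

STATUS = VALUE 17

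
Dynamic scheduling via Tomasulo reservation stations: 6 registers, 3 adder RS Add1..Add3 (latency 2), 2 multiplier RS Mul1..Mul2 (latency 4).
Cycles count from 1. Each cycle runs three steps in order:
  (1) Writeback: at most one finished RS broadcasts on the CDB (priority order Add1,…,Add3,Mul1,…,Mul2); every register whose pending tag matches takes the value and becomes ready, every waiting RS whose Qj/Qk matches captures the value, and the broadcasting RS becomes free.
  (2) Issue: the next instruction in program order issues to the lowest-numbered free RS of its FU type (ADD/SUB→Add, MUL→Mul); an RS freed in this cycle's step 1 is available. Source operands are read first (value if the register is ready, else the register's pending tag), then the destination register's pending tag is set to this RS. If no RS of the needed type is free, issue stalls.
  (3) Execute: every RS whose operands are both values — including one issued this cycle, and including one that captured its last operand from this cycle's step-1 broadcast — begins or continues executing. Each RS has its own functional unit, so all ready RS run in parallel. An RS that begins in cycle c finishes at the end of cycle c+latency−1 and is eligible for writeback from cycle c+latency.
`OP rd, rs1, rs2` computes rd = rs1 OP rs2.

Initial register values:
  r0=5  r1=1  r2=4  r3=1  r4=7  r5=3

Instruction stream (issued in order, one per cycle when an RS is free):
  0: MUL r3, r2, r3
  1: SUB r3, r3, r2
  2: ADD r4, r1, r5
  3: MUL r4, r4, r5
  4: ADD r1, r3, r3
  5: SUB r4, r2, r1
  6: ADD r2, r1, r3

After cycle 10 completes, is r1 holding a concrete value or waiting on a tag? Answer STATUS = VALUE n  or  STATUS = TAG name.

  c1: issue MUL r3<-Mul1  regs: r0:5,r1:1,r2:4,r3:Mul1,r4:7,r5:3
  c2: issue SUB r3<-Add1  regs: r0:5,r1:1,r2:4,r3:Add1,r4:7,r5:3
  c3: issue ADD r4<-Add2  regs: r0:5,r1:1,r2:4,r3:Add1,r4:Add2,r5:3
  c4: issue MUL r4<-Mul2  regs: r0:5,r1:1,r2:4,r3:Add1,r4:Mul2,r5:3
  c5: CDB Add2=4; issue ADD r1<-Add2  regs: r0:5,r1:Add2,r2:4,r3:Add1,r4:Mul2,r5:3
  c6: CDB Mul1=4; issue SUB r4<-Add3  regs: r0:5,r1:Add2,r2:4,r3:Add1,r4:Add3,r5:3
  c7: stall  regs: r0:5,r1:Add2,r2:4,r3:Add1,r4:Add3,r5:3
  c8: CDB Add1=0; issue ADD r2<-Add1  regs: r0:5,r1:Add2,r2:Add1,r3:0,r4:Add3,r5:3
  c9: CDB Mul2=12  regs: r0:5,r1:Add2,r2:Add1,r3:0,r4:Add3,r5:3
  c10: CDB Add2=0  regs: r0:5,r1:0,r2:Add1,r3:0,r4:Add3,r5:3

STATUS = VALUE 0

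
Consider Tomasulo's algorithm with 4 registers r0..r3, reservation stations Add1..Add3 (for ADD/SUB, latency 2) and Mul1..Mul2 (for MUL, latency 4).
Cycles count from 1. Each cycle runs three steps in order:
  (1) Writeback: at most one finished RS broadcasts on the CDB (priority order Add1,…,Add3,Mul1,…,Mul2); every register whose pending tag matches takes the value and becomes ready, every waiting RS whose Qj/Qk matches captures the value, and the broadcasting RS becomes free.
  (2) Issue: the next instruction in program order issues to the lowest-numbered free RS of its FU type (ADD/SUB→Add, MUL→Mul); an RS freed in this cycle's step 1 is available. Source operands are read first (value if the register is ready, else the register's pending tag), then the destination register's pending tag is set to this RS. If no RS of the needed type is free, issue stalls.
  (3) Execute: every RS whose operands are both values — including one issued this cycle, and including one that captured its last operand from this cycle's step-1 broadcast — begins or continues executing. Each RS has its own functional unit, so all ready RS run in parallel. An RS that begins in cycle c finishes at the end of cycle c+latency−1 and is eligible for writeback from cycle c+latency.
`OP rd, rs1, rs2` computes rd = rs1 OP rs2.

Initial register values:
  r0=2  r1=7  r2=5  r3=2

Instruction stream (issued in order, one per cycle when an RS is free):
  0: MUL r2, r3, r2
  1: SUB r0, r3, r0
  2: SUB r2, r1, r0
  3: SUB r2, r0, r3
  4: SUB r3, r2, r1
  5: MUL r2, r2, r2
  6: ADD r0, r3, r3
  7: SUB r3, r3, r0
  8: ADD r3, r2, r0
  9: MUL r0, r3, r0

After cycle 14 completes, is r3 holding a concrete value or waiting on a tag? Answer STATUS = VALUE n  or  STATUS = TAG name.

STATUS = VALUE -14

c1: issue MUL r2<-Mul1 | r0:2,r1:7,r2:Mul1,r3:2
c2: issue SUB r0<-Add1 | r0:Add1,r1:7,r2:Mul1,r3:2
c3: issue SUB r2<-Add2 | r0:Add1,r1:7,r2:Add2,r3:2
c4: CDB Add1=0; issue SUB r2<-Add1 | r0:0,r1:7,r2:Add1,r3:2
c5: CDB Mul1=10; issue SUB r3<-Add3 | r0:0,r1:7,r2:Add1,r3:Add3
c6: CDB Add1=-2; issue MUL r2<-Mul1 | r0:0,r1:7,r2:Mul1,r3:Add3
c7: CDB Add2=7; issue ADD r0<-Add1 | r0:Add1,r1:7,r2:Mul1,r3:Add3
c8: CDB Add3=-9; issue SUB r3<-Add2 | r0:Add1,r1:7,r2:Mul1,r3:Add2
c9: issue ADD r3<-Add3 | r0:Add1,r1:7,r2:Mul1,r3:Add3
c10: CDB Add1=-18; issue MUL r0<-Mul2 | r0:Mul2,r1:7,r2:Mul1,r3:Add3
c11: CDB Mul1=4 | r0:Mul2,r1:7,r2:4,r3:Add3
c12: CDB Add2=9 | r0:Mul2,r1:7,r2:4,r3:Add3
c13: CDB Add3=-14 | r0:Mul2,r1:7,r2:4,r3:-14
c14: - | r0:Mul2,r1:7,r2:4,r3:-14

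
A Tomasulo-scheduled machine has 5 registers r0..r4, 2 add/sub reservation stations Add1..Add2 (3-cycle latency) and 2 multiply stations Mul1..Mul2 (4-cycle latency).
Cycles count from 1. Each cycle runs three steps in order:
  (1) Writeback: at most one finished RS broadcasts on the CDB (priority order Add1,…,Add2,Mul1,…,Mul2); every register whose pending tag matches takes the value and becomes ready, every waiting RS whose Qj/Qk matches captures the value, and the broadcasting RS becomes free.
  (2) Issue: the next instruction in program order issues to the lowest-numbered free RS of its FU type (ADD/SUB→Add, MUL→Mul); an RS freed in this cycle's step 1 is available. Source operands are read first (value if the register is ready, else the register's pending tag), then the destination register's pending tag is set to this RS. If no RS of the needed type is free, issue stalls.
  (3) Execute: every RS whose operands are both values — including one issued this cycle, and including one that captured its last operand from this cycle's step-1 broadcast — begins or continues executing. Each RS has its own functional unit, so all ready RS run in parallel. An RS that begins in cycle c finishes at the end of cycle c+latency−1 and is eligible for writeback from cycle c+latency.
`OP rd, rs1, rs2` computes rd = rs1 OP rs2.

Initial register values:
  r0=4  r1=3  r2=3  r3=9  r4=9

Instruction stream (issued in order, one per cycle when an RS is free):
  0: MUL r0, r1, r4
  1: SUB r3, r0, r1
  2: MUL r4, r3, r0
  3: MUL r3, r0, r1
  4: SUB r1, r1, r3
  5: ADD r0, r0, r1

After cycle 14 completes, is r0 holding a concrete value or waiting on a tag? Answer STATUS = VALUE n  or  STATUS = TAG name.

  c1: issue MUL r0<-Mul1  regs: r0:Mul1,r1:3,r2:3,r3:9,r4:9
  c2: issue SUB r3<-Add1  regs: r0:Mul1,r1:3,r2:3,r3:Add1,r4:9
  c3: issue MUL r4<-Mul2  regs: r0:Mul1,r1:3,r2:3,r3:Add1,r4:Mul2
  c4: stall  regs: r0:Mul1,r1:3,r2:3,r3:Add1,r4:Mul2
  c5: CDB Mul1=27; issue MUL r3<-Mul1  regs: r0:27,r1:3,r2:3,r3:Mul1,r4:Mul2
  c6: issue SUB r1<-Add2  regs: r0:27,r1:Add2,r2:3,r3:Mul1,r4:Mul2
  c7: stall  regs: r0:27,r1:Add2,r2:3,r3:Mul1,r4:Mul2
  c8: CDB Add1=24; issue ADD r0<-Add1  regs: r0:Add1,r1:Add2,r2:3,r3:Mul1,r4:Mul2
  c9: CDB Mul1=81  regs: r0:Add1,r1:Add2,r2:3,r3:81,r4:Mul2
  c10: -  regs: r0:Add1,r1:Add2,r2:3,r3:81,r4:Mul2
  c11: -  regs: r0:Add1,r1:Add2,r2:3,r3:81,r4:Mul2
  c12: CDB Add2=-78  regs: r0:Add1,r1:-78,r2:3,r3:81,r4:Mul2
  c13: CDB Mul2=648  regs: r0:Add1,r1:-78,r2:3,r3:81,r4:648
  c14: -  regs: r0:Add1,r1:-78,r2:3,r3:81,r4:648

STATUS = TAG Add1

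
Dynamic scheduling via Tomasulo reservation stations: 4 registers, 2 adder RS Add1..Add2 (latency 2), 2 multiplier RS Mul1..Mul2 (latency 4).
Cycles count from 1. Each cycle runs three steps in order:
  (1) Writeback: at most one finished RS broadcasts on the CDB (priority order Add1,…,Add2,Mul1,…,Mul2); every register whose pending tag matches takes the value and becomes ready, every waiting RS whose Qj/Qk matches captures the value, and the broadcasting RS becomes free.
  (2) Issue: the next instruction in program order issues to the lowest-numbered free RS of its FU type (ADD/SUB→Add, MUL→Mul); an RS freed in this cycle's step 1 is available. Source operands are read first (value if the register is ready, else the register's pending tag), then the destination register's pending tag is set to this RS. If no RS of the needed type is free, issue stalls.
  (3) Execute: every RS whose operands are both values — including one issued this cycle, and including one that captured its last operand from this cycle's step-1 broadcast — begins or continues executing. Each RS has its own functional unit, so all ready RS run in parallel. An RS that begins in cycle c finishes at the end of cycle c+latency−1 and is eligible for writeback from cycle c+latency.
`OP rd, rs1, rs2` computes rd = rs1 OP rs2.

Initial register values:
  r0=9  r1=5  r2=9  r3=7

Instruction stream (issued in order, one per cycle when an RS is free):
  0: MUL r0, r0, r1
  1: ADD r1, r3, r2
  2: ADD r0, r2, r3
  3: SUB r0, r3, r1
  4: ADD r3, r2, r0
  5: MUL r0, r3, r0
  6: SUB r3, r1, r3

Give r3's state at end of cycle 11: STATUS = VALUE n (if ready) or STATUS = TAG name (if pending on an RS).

cycle 1: issue MUL r0<-Mul1 // r0:Mul1,r1:5,r2:9,r3:7
cycle 2: issue ADD r1<-Add1 // r0:Mul1,r1:Add1,r2:9,r3:7
cycle 3: issue ADD r0<-Add2 // r0:Add2,r1:Add1,r2:9,r3:7
cycle 4: CDB Add1=16; issue SUB r0<-Add1 // r0:Add1,r1:16,r2:9,r3:7
cycle 5: CDB Add2=16; issue ADD r3<-Add2 // r0:Add1,r1:16,r2:9,r3:Add2
cycle 6: CDB Add1=-9; issue MUL r0<-Mul2 // r0:Mul2,r1:16,r2:9,r3:Add2
cycle 7: CDB Mul1=45; issue SUB r3<-Add1 // r0:Mul2,r1:16,r2:9,r3:Add1
cycle 8: CDB Add2=0 // r0:Mul2,r1:16,r2:9,r3:Add1
cycle 9: - // r0:Mul2,r1:16,r2:9,r3:Add1
cycle 10: CDB Add1=16 // r0:Mul2,r1:16,r2:9,r3:16
cycle 11: - // r0:Mul2,r1:16,r2:9,r3:16

STATUS = VALUE 16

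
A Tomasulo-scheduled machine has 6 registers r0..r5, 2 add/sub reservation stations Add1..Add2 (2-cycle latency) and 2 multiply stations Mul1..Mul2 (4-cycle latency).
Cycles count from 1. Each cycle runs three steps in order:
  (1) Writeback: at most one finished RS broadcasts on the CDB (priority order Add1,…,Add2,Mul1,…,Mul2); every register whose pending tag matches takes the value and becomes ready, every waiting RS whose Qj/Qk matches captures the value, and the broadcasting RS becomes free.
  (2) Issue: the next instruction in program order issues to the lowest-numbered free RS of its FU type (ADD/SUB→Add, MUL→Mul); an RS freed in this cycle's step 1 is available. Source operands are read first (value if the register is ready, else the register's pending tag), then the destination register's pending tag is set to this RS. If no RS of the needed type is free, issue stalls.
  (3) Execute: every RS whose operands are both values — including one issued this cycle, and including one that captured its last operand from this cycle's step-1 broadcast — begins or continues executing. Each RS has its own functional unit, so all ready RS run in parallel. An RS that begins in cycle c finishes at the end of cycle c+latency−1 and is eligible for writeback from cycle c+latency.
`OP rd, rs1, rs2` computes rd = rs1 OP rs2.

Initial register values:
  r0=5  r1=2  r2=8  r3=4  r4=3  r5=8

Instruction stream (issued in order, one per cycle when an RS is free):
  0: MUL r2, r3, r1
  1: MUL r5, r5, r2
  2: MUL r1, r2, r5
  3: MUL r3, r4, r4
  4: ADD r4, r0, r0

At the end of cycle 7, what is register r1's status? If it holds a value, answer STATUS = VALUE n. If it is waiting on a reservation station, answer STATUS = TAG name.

  c1: issue MUL r2<-Mul1  regs: r0:5,r1:2,r2:Mul1,r3:4,r4:3,r5:8
  c2: issue MUL r5<-Mul2  regs: r0:5,r1:2,r2:Mul1,r3:4,r4:3,r5:Mul2
  c3: stall  regs: r0:5,r1:2,r2:Mul1,r3:4,r4:3,r5:Mul2
  c4: stall  regs: r0:5,r1:2,r2:Mul1,r3:4,r4:3,r5:Mul2
  c5: CDB Mul1=8; issue MUL r1<-Mul1  regs: r0:5,r1:Mul1,r2:8,r3:4,r4:3,r5:Mul2
  c6: stall  regs: r0:5,r1:Mul1,r2:8,r3:4,r4:3,r5:Mul2
  c7: stall  regs: r0:5,r1:Mul1,r2:8,r3:4,r4:3,r5:Mul2

STATUS = TAG Mul1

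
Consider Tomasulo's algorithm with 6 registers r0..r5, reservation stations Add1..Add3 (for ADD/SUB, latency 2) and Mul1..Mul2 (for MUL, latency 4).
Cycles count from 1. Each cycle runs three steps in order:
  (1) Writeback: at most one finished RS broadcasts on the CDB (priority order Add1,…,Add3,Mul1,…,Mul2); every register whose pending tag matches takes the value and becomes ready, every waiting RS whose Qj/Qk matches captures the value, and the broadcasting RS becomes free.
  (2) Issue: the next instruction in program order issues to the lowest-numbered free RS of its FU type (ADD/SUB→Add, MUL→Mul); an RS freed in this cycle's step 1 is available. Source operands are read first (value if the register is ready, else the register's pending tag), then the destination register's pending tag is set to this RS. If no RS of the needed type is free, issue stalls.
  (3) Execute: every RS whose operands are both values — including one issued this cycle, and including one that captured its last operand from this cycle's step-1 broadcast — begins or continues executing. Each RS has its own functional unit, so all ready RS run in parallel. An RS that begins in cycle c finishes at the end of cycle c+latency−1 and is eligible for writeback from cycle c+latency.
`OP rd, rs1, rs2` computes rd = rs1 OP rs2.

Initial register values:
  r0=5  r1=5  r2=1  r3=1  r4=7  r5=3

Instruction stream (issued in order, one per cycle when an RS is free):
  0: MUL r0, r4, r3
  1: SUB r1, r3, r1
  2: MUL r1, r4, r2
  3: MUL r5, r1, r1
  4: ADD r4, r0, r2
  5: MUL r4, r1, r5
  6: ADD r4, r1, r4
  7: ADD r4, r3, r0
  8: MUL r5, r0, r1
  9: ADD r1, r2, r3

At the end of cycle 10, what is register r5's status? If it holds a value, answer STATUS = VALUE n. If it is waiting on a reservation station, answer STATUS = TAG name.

STATUS = TAG Mul1

  c1: issue MUL r0<-Mul1  regs: r0:Mul1,r1:5,r2:1,r3:1,r4:7,r5:3
  c2: issue SUB r1<-Add1  regs: r0:Mul1,r1:Add1,r2:1,r3:1,r4:7,r5:3
  c3: issue MUL r1<-Mul2  regs: r0:Mul1,r1:Mul2,r2:1,r3:1,r4:7,r5:3
  c4: CDB Add1=-4; stall  regs: r0:Mul1,r1:Mul2,r2:1,r3:1,r4:7,r5:3
  c5: CDB Mul1=7; issue MUL r5<-Mul1  regs: r0:7,r1:Mul2,r2:1,r3:1,r4:7,r5:Mul1
  c6: issue ADD r4<-Add1  regs: r0:7,r1:Mul2,r2:1,r3:1,r4:Add1,r5:Mul1
  c7: CDB Mul2=7; issue MUL r4<-Mul2  regs: r0:7,r1:7,r2:1,r3:1,r4:Mul2,r5:Mul1
  c8: CDB Add1=8; issue ADD r4<-Add1  regs: r0:7,r1:7,r2:1,r3:1,r4:Add1,r5:Mul1
  c9: issue ADD r4<-Add2  regs: r0:7,r1:7,r2:1,r3:1,r4:Add2,r5:Mul1
  c10: stall  regs: r0:7,r1:7,r2:1,r3:1,r4:Add2,r5:Mul1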